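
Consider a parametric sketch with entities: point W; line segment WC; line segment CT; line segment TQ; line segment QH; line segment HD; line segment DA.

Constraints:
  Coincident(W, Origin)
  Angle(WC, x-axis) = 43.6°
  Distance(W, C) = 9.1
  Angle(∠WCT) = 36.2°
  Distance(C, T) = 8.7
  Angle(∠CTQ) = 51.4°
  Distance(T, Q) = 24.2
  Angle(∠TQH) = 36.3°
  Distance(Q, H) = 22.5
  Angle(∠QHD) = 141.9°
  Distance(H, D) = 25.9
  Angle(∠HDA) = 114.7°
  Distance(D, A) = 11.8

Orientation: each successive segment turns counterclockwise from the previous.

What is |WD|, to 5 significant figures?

28.938

∠TQH = 36.3° gives QH at 99.700° from the x-axis; with |QH| = 22.5, H = (11.579, 10.523). ∠QHD = 141.9° gives HD at 137.80° from the x-axis; with |HD| = 25.9, D = (-7.6074, 27.920). Then |WD| = |D − W| = 28.938.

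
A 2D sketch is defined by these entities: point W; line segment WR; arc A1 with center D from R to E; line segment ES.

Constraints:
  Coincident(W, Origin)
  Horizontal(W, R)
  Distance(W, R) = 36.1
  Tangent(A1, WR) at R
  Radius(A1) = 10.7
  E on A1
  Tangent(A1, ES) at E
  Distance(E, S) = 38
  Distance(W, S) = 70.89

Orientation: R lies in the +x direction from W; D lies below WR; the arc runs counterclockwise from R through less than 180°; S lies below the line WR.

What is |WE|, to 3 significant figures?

33.5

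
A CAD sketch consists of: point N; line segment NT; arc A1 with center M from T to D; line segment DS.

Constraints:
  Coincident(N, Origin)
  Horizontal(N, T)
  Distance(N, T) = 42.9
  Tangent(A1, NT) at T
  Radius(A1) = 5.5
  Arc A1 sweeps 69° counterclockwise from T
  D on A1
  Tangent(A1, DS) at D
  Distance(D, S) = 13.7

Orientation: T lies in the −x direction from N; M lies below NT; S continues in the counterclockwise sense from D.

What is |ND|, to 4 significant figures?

48.16

A1 meets NT tangentially, so MT is at right angles to NT, so M = T + (0, -5.5) = (-42.90, -5.500). On A1, T sits at bearing 90° from M; a 69° counterclockwise sweep puts D at bearing 159°, so D = M + 5.5·(cos 159°, sin 159°) = (-48.03, -3.529). Then |ND| = |D − N| = 48.16.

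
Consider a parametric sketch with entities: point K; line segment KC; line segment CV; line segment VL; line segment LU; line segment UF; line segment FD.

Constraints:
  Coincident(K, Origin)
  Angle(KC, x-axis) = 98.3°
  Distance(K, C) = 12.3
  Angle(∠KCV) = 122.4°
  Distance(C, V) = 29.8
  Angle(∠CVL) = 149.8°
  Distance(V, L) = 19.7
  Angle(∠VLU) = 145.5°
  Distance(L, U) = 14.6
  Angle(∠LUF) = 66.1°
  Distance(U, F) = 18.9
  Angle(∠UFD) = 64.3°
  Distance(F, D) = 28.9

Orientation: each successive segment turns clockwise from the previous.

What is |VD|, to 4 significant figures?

16.50

K is at the origin; KC runs at 98.3° with length 12.3, so C = (-1.776, 12.17). ∠KCV = 122.4° gives CV at 40.70° from the x-axis; with |CV| = 29.8, V = (20.82, 31.60). ∠CVL = 149.8° gives VL at 10.50° from the x-axis; with |VL| = 19.7, L = (40.19, 35.19). ∠VLU = 145.5° gives LU at -24.00° from the x-axis; with |LU| = 14.6, U = (53.52, 29.26). ∠LUF = 66.1° gives UF at -137.9° from the x-axis; with |UF| = 18.9, F = (39.50, 16.58). ∠UFD = 64.3° gives FD at 106.4° from the x-axis; with |FD| = 28.9, D = (31.34, 44.31). Then |VD| = |D − V| = 16.50.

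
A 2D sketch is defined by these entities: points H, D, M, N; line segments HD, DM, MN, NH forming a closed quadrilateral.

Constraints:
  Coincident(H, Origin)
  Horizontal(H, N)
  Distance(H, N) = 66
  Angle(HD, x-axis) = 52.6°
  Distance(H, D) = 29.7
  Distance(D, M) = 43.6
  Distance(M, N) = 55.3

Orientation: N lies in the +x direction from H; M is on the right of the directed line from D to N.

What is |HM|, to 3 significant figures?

24.5

Checks: |DM| = 43.60 ✓; |MN| = 55.30 ✓.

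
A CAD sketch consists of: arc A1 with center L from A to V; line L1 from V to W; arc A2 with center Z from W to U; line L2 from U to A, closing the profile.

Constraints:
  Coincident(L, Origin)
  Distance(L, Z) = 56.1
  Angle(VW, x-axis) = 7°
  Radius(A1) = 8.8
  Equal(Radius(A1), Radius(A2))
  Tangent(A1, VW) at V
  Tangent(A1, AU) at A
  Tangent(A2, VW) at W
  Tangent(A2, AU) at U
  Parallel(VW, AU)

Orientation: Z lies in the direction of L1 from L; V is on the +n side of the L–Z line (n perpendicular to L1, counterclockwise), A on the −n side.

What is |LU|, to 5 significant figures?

56.786

The slot axis is L1's direction at 7.0°, so u = (cos 7.0°, sin 7.0°) = (0.99255, 0.12187) and n = (−sin 7.0°, cos 7.0°) = (-0.12187, 0.99255). L is at the origin and Z lies 56.1 along u from L, so Z = 56.1·u = (55.682, 6.8369). Tangency of A1 to both parallel lines with radius 8.8 puts V and A at L ± 8.8·n: V = (-1.0725, 8.7344), A = (1.0725, -8.7344). Equal radii place W and U the same way about Z: W = Z + 8.8·n = (54.609, 15.571), U = Z − 8.8·n = (56.754, -1.8975). Then |LU| = |U − L| = 56.786.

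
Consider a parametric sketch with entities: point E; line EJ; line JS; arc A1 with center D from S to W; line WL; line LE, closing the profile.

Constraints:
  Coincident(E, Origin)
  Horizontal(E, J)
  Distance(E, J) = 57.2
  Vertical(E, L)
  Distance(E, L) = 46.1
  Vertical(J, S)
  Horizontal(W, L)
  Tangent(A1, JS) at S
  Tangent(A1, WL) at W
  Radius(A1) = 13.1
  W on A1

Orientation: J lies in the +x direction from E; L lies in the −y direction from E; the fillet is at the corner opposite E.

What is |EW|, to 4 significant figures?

63.80

E is at the origin; EJ is horizontal with |EJ| = 57.2 and J on the +x side, so J = (57.20, 0.000). E and L share the same x with |EL| = 46.1 and L on the −y side, so L = (0.000, -46.10). The virtual corner opposite E is at (57.20, -46.10). The tangent condition forces DS to be normal to JS and A1 meets WL tangentially, so DW is at right angles to WL, with radius 13.1, so the center D sits 13.1 in from both sides at D = (44.10, -33.00). That places the tangent points at S = (57.20, -33.00) on JS and W = (44.10, -46.10) on WL. Then |EW| = |W − E| = 63.80.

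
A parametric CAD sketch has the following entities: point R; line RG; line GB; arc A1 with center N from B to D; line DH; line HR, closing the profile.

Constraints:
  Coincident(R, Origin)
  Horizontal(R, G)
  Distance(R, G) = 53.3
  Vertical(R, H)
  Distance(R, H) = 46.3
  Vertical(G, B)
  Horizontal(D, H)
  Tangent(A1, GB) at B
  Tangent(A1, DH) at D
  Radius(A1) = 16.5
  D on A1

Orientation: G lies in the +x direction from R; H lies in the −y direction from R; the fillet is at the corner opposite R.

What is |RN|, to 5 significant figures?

47.353

R and H share the same x with |RH| = 46.3 and H on the −y side, so H = (0.0000, -46.300). The virtual corner opposite R is at (53.300, -46.300). A1 meets GB tangentially, so NB is at right angles to GB and A1 meets DH tangentially, so ND is at right angles to DH, with radius 16.5, so the center N sits 16.5 in from both sides at N = (36.800, -29.800). Then |RN| = |N − R| = 47.353.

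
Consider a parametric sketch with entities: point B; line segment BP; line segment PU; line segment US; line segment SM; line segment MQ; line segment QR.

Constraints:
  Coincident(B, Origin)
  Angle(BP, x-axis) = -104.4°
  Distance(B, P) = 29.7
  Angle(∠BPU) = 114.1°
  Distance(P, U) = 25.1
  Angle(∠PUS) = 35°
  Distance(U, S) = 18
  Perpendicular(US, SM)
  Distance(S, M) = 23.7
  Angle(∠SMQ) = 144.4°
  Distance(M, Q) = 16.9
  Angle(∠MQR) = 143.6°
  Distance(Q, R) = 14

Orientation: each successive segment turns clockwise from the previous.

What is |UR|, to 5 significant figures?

42.084

B is at the origin; BP runs at -104.4° with length 29.7, so P = (-7.3861, -28.767). ∠BPU = 114.1° gives PU at -170.30° from the x-axis; with |PU| = 25.1, U = (-32.127, -32.996). ∠PUS = 35.0° gives US at 44.700° from the x-axis; with |US| = 18.0, S = (-19.333, -20.335). US is perpendicular to SM, so SM runs at -45.300°; with |SM| = 23.7, M = (-2.6624, -37.181). ∠SMQ = 144.4° gives MQ at -80.900° from the x-axis; with |MQ| = 16.9, Q = (0.010470, -53.868). ∠MQR = 143.6° gives QR at -117.30° from the x-axis; with |QR| = 14.0, R = (-6.4106, -66.309). Then |UR| = |R − U| = 42.084.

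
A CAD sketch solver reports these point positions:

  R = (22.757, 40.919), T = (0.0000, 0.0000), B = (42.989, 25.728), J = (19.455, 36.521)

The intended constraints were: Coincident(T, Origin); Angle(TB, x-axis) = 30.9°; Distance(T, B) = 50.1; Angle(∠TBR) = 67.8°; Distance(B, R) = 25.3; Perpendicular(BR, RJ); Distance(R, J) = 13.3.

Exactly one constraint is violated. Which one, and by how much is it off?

Distance(R, J) = 13.3 — off by 7.80.

T = (0.00, 0.00) ✓; TB at 30.90° ✓; |TB| = 50.10 ✓; ∠TBR = 67.80° ✓; |BR| = 25.30 ✓; ∠(BR, RJ) = 90.00° ✓; |RJ| = 5.500 ✗.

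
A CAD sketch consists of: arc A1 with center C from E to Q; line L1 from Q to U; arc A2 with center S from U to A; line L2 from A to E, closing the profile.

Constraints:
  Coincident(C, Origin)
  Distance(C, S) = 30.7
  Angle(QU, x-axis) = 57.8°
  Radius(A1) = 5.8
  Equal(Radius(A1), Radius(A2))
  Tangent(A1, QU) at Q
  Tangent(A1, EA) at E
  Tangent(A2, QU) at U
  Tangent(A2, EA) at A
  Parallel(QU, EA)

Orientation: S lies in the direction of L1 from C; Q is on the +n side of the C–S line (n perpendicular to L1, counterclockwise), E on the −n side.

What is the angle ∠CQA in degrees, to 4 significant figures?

69.30°

Tangency of A1 to both parallel lines with radius 5.8 puts Q and E at C ± 5.8·n: Q = (-4.908, 3.091), E = (4.908, -3.091). Equal radii place U and A the same way about S: U = S + 5.8·n = (11.45, 29.07), A = S − 5.8·n = (21.27, 22.89). Then cos ∠CQA = QC·QA / (|QC||QA|), giving 69.30°.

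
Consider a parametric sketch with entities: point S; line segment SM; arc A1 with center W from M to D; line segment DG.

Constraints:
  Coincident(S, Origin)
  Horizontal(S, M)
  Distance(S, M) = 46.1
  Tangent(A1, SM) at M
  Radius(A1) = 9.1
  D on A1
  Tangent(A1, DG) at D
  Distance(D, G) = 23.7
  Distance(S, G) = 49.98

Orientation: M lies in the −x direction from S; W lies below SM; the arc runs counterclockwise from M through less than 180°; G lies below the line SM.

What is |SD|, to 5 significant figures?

55.089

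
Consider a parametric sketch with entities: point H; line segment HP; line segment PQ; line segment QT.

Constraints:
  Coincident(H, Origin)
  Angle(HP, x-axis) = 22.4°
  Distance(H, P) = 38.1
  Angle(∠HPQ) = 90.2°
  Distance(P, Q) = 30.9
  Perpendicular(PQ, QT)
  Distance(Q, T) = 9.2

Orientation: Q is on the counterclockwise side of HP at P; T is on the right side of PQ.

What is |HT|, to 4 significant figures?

56.57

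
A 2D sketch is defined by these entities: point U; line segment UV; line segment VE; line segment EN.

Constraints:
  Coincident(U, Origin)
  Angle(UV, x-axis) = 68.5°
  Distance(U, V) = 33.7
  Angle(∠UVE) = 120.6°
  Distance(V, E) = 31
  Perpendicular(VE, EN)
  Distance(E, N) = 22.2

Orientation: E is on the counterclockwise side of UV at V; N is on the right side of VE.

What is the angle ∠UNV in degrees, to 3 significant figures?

11.2°

U is at the origin; UV runs at 68.5° with length 33.7, so V = 33.7·(cos 68.5°, sin 68.5°) = (12.4, 31.4). ∠UVE = 120.6°, so VE runs at 68.5° + (180° − 120.6°) = 128° from the x-axis; with |VE| = 31.0, E = V + 31.0·(cos 128°, sin 128°) = (-6.69, 55.8). The perpendicularity gives EN at right angles to VE; with |EN| = 22.2 on the right of VE, N = E + 22.2·(0.789, 0.614) = (10.8, 69.5). Then cos ∠UNV = NU·NV / (|NU||NV|), giving 11.2°.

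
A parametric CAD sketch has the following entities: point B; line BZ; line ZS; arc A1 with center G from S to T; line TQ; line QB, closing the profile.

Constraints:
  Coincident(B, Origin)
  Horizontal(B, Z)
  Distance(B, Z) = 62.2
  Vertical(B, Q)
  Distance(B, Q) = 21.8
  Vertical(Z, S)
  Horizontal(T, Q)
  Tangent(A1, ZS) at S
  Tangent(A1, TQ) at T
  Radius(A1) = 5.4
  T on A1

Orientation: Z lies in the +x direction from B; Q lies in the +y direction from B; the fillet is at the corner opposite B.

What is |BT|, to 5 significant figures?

60.840

The virtual corner opposite B is at (62.200, 21.800). The tangent condition forces GS to be normal to ZS and the tangent condition forces GT to be normal to TQ, with radius 5.4, so the center G sits 5.4 in from both sides at G = (56.800, 16.400). That places the tangent points at S = (62.200, 16.400) on ZS and T = (56.800, 21.800) on TQ. Then |BT| = |T − B| = 60.840.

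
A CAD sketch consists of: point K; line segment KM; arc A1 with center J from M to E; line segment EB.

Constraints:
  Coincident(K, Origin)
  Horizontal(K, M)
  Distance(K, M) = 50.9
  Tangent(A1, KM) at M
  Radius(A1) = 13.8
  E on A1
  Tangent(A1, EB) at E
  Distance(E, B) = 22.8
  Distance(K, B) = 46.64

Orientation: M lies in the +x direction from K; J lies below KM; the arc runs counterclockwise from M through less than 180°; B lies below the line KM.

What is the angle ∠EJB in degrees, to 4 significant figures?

58.82°

Checks: |JE| = 13.80 ✓; ∠(JE, EB) = 90.00° ✓; |EB| = 22.80 ✓; |KB| = 46.64 ✓.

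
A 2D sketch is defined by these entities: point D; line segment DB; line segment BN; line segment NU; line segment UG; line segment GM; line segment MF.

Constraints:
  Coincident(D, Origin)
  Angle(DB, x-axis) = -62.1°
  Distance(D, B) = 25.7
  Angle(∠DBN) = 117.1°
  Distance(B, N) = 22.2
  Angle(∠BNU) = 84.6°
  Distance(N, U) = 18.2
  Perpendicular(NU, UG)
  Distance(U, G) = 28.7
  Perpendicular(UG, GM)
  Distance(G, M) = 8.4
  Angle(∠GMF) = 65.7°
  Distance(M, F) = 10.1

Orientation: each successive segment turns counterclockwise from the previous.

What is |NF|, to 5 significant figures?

23.976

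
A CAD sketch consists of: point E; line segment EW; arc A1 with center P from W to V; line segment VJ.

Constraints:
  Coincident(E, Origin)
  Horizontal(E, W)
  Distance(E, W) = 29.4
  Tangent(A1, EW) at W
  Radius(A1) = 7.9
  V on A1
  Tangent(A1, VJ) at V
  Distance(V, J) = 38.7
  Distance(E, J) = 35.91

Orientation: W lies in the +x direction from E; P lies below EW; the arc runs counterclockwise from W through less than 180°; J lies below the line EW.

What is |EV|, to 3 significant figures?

23.1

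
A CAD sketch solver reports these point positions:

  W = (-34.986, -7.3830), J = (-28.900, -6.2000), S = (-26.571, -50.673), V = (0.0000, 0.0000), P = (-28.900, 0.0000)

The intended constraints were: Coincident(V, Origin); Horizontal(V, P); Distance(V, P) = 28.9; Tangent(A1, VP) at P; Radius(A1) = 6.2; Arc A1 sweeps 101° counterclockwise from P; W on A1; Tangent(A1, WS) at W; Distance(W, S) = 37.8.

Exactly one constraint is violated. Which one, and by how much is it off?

Distance(W, S) = 37.8 — off by 6.30.

V = (0.00, 0.00) ✓; V.y = 0.00, P.y = 0.00 ✓; |VP| = 28.90 ✓; ∠(JP, PV) = 90.00° ✓; |JP| = 6.200 ✓; bearing(J→W) − bearing(J→P) = 101.0° ✓; |JW| = 6.200 ✓; ∠(JW, WS) = 90.00° ✓; |WS| = 44.10 ✗.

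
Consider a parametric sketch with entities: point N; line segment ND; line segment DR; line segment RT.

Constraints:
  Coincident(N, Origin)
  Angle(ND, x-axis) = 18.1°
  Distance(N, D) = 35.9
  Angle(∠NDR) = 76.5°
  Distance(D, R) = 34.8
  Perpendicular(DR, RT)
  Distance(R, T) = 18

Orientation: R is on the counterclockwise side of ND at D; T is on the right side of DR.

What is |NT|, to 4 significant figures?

59.14

∠NDR = 76.5°, so DR runs at 18.1° + (180° − 76.5°) = 121.6° from the x-axis; with |DR| = 34.8, R = D + 34.8·(cos 121.6°, sin 121.6°) = (15.89, 40.79). The perpendicularity gives RT at right angles to DR; with |RT| = 18.0 on the right of DR, T = R + 18.0·(0.8517, 0.5240) = (31.22, 50.23). Then |NT| = |T − N| = 59.14.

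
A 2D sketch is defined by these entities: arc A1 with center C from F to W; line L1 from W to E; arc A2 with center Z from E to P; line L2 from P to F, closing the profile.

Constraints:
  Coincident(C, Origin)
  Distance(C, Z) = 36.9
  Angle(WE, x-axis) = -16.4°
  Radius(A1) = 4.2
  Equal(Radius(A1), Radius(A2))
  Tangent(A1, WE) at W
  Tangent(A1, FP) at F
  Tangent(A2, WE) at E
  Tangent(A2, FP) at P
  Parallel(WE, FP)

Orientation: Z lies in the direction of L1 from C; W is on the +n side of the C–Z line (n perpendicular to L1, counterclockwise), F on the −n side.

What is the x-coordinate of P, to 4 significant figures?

34.21

Tangency of A1 to both parallel lines with radius 4.2 puts W and F at C ± 4.2·n: W = (1.186, 4.029), F = (-1.186, -4.029). Equal radii place E and P the same way about Z: E = Z + 4.2·n = (36.58, -6.389), P = Z − 4.2·n = (34.21, -14.45). So P.x = 34.21.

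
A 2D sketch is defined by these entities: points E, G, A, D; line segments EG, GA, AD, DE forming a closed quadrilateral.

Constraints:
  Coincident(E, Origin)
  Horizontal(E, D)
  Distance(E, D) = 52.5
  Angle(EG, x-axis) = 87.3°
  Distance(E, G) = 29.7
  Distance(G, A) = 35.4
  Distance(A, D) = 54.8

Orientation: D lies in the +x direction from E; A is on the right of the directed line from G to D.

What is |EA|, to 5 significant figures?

5.9217

E is at the origin; ED is horizontal with |ED| = 52.5 and D in +x, so D = (52.5, 0). EG runs at 87.3° with |EG| = 29.7, so G = (1.3991, 29.667). A is determined by |GA| = 35.4 and |AD| = 54.8 together: it lies at the intersection of circle(G, 35.4) and circle(D, 54.8). With |GD| = 59.088, the foot of the radical line on GD is 14.737 from G and the perpendicular offset is √(35.4² − 14.737²) = 32.187. Taking the right-of-GD solution: A = (-2.0164, -5.5678).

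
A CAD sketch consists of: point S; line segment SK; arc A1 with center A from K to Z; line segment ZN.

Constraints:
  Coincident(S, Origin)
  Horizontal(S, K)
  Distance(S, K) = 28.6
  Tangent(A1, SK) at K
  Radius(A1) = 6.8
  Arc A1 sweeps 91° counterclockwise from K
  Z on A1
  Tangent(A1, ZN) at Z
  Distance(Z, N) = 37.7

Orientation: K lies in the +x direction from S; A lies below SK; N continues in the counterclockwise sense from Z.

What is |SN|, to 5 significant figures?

49.947

S is at the origin; S and K share the same y with |SK| = 28.6 and K on the +x side, so K = (28.600, 0.0000). A1 meets SK tangentially, so AK is at right angles to SK, so A = K + (0, -6.8) = (28.600, -6.8000). On A1, K sits at bearing 90° from A; a 91° counterclockwise sweep puts Z at bearing 181°, so Z = A + 6.8·(cos 181°, sin 181°) = (21.801, -6.9187). Tangency of A1 to ZN means the radius AZ is perpendicular to ZN, so ZN runs along (−sin 181°, cos 181°); with |ZN| = 37.7, N = (22.459, -44.613). Then |SN| = |N − S| = 49.947.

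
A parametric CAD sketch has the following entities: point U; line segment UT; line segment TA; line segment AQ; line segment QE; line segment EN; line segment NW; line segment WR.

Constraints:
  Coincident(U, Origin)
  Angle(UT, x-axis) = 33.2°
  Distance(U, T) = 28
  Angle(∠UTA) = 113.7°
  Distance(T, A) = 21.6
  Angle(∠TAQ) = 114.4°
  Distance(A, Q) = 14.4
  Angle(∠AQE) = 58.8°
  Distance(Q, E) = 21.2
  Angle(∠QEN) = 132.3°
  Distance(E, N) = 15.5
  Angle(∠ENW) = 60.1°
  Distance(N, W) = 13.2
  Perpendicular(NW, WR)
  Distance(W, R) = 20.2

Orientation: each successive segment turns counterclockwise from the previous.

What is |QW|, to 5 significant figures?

23.572

U is at the origin; UT runs at 33.2° with length 28.0, so T = (23.429, 15.332). ∠UTA = 113.7° gives TA at 99.500° from the x-axis; with |TA| = 21.6, A = (19.864, 36.636). ∠TAQ = 114.4° gives AQ at 165.10° from the x-axis; with |AQ| = 14.4, Q = (5.9486, 40.338). ∠AQE = 58.8° gives QE at -73.700° from the x-axis; with |QE| = 21.2, E = (11.899, 19.990). ∠QEN = 132.3° gives EN at -26.000° from the x-axis; with |EN| = 15.5, N = (25.830, 13.196). ∠ENW = 60.1° gives NW at 93.900° from the x-axis; with |NW| = 13.2, W = (24.932, 26.365). Then |QW| = |W − Q| = 23.572.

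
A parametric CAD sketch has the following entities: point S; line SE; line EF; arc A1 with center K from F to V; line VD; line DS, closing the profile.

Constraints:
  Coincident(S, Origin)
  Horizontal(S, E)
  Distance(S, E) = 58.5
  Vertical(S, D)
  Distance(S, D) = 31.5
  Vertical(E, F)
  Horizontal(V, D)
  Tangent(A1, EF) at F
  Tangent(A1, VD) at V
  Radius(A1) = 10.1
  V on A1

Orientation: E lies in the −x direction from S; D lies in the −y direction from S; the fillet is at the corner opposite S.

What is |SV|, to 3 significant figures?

57.7

S is at the origin; SE is horizontal with |SE| = 58.5 and E on the −x side, so E = (-58.5, 0.00). S and D share the same x with |SD| = 31.5 and D on the −y side, so D = (0.00, -31.5). The virtual corner opposite S is at (-58.5, -31.5). The tangent condition forces KF to be normal to EF and A1 meets VD tangentially, so KV is at right angles to VD, with radius 10.1, so the center K sits 10.1 in from both sides at K = (-48.4, -21.4). That places the tangent points at F = (-58.5, -21.4) on EF and V = (-48.4, -31.5) on VD. Then |SV| = |V − S| = 57.7.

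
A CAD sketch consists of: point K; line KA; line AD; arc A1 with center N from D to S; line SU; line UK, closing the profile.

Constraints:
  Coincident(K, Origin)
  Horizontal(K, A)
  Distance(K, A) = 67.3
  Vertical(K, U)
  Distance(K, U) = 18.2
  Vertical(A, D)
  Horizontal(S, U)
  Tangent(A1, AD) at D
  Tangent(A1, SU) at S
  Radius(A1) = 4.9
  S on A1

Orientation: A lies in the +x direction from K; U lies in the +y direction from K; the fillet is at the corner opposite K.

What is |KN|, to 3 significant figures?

63.8

K is at the origin; KA is horizontal with |KA| = 67.3 and A on the +x side, so A = (67.3, 0.00). K and U share the same x with |KU| = 18.2 and U on the +y side, so U = (0.00, 18.2). The virtual corner opposite K is at (67.3, 18.2). Since A1 is tangent to AD there, ND ⟂ AD and tangency of A1 to SU means the radius NS is perpendicular to SU, with radius 4.9, so the center N sits 4.9 in from both sides at N = (62.4, 13.3). Then |KN| = |N − K| = 63.8.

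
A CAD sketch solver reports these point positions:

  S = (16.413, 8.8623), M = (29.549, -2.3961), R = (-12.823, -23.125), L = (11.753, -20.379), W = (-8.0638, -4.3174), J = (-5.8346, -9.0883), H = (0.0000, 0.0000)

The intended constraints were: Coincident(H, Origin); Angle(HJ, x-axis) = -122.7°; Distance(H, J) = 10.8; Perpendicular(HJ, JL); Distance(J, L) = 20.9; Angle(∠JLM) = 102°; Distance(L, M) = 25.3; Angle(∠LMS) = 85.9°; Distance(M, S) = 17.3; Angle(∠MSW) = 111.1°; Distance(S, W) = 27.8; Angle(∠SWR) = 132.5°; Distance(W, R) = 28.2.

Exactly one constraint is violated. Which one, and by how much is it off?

Distance(W, R) = 28.2 — off by 8.80.

H = (0.00, 0.00) ✓; HJ at -122.7° ✓; |HJ| = 10.80 ✓; ∠(HJ, JL) = 90.00° ✓; |JL| = 20.90 ✓; ∠JLM = 102.0° ✓; |LM| = 25.30 ✓; ∠LMS = 85.90° ✓; |MS| = 17.30 ✓; ∠MSW = 111.1° ✓; |SW| = 27.80 ✓; ∠SWR = 132.5° ✓; |WR| = 19.40 ✗.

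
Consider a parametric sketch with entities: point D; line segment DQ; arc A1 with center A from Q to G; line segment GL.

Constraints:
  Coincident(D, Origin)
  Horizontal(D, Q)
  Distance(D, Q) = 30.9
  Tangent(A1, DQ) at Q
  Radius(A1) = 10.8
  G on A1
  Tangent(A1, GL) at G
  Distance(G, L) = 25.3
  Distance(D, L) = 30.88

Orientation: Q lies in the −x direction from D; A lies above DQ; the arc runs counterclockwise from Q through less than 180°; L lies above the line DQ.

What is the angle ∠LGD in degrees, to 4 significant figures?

81.15°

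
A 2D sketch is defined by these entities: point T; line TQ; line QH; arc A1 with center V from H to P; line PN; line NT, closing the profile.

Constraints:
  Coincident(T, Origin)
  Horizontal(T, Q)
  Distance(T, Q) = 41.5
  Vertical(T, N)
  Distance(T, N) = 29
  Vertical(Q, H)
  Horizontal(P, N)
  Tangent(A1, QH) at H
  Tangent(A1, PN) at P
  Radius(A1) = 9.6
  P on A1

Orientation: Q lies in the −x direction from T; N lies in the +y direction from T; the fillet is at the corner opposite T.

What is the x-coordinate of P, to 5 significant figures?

-31.900

T is at the origin; TQ is horizontal with |TQ| = 41.5 and Q on the −x side, so Q = (-41.500, 0.0000). TN is vertical with |TN| = 29.0 and N on the +y side, so N = (0.0000, 29.000). The virtual corner opposite T is at (-41.500, 29.000). A1 meets QH tangentially, so VH is at right angles to QH and A1 meets PN tangentially, so VP is at right angles to PN, with radius 9.6, so the center V sits 9.6 in from both sides at V = (-31.900, 19.400). That places the tangent points at H = (-41.500, 19.400) on QH and P = (-31.900, 29.000) on PN. So P.x = -31.900.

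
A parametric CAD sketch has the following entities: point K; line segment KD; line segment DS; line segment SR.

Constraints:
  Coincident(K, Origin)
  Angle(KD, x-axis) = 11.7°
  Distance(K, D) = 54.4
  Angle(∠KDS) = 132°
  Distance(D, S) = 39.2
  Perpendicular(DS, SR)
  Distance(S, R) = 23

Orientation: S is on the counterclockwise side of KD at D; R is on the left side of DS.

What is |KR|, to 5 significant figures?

77.583

∠KDS = 132.0°, so DS runs at 11.7° + (180° − 132.0°) = 59.700° from the x-axis; with |DS| = 39.2, S = D + 39.2·(cos 59.700°, sin 59.700°) = (73.047, 44.877). DS ⟂ SR; with |SR| = 23.0 on the left of DS, R = S + 23.0·(-0.86340, 0.50453) = (53.189, 56.481). Then |KR| = |R − K| = 77.583.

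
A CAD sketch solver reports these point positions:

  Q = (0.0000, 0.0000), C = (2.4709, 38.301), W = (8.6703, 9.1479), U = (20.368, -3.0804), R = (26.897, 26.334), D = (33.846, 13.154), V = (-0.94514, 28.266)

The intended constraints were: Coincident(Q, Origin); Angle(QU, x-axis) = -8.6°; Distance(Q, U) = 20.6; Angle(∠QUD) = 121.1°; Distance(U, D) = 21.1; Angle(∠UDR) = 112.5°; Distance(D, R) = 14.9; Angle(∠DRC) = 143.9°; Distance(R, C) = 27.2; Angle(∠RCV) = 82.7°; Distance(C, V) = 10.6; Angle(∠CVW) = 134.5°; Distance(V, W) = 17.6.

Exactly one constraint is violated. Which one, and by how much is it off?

Distance(V, W) = 17.6 — off by 3.80.

Q = (0.00, 0.00) ✓; QU at -8.600° ✓; |QU| = 20.60 ✓; ∠QUD = 121.1° ✓; |UD| = 21.10 ✓; ∠UDR = 112.5° ✓; |DR| = 14.90 ✓; ∠DRC = 143.9° ✓; |RC| = 27.20 ✓; ∠RCV = 82.70° ✓; |CV| = 10.60 ✓; ∠CVW = 134.5° ✓; |VW| = 21.40 ✗.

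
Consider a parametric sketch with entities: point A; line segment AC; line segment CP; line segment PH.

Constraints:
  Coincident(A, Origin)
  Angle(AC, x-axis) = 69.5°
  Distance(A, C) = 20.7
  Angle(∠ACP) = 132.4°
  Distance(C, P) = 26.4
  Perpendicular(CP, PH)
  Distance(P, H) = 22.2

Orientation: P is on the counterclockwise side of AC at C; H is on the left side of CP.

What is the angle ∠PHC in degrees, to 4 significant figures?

49.94°

∠ACP = 132.4°, so CP runs at 69.5° + (180° − 132.4°) = 117.1° from the x-axis; with |CP| = 26.4, P = C + 26.4·(cos 117.1°, sin 117.1°) = (-4.777, 42.89). CP ⟂ PH; with |PH| = 22.2 on the left of CP, H = P + 22.2·(-0.8902, -0.4555) = (-24.54, 32.78). Then cos ∠PHC = HP·HC / (|HP||HC|), giving 49.94°.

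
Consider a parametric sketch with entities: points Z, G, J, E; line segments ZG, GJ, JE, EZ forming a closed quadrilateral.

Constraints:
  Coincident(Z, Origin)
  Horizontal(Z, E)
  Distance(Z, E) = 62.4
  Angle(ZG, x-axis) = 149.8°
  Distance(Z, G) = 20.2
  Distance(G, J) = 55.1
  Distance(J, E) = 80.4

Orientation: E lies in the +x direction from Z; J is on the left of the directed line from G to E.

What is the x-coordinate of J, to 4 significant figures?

7.879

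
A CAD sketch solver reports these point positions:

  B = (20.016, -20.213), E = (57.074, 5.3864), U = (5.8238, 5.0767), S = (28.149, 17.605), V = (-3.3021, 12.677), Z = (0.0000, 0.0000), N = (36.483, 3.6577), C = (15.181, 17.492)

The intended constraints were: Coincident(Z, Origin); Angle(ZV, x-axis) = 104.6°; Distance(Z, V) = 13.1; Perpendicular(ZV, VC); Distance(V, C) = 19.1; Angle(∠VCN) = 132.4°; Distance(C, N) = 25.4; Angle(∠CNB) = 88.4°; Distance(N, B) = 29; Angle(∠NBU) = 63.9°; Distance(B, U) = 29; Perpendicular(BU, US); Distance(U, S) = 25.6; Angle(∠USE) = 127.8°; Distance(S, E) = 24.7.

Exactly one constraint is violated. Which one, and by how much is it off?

Distance(S, E) = 24.7 — off by 6.70.

Z = (0.00, 0.00) ✓; ZV at 104.6° ✓; |ZV| = 13.10 ✓; ∠(ZV, VC) = 90.00° ✓; |VC| = 19.10 ✓; ∠VCN = 132.4° ✓; |CN| = 25.40 ✓; ∠CNB = 88.40° ✓; |NB| = 29.00 ✓; ∠NBU = 63.90° ✓; |BU| = 29.00 ✓; ∠(BU, US) = 90.00° ✓; |US| = 25.60 ✓; ∠USE = 127.8° ✓; |SE| = 31.40 ✗.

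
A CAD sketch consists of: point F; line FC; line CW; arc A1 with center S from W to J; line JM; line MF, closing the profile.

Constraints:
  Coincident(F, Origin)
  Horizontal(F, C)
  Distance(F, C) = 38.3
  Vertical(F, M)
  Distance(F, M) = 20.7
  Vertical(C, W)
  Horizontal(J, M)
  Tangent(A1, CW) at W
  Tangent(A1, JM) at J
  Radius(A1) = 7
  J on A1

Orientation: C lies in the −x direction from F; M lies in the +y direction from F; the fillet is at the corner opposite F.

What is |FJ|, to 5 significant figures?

37.526

The virtual corner opposite F is at (-38.300, 20.700). A1 meets CW tangentially, so SW is at right angles to CW and the tangent condition forces SJ to be normal to JM, with radius 7.0, so the center S sits 7.0 in from both sides at S = (-31.300, 13.700). That places the tangent points at W = (-38.300, 13.700) on CW and J = (-31.300, 20.700) on JM. Then |FJ| = |J − F| = 37.526.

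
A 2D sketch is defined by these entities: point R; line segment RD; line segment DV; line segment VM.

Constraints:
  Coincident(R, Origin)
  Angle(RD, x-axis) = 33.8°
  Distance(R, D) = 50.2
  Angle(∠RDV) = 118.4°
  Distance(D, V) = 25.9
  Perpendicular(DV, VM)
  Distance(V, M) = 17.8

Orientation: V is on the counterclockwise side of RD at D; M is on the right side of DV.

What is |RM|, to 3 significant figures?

79.5

R is at the origin; RD runs at 33.8° with length 50.2, so D = 50.2·(cos 33.8°, sin 33.8°) = (41.7, 27.9). ∠RDV = 118.4°, so DV runs at 33.8° + (180° − 118.4°) = 95.4° from the x-axis; with |DV| = 25.9, V = D + 25.9·(cos 95.4°, sin 95.4°) = (39.3, 53.7). The perpendicularity gives VM at right angles to DV; with |VM| = 17.8 on the right of DV, M = V + 17.8·(0.996, 0.0941) = (57.0, 55.4). Then |RM| = |M − R| = 79.5.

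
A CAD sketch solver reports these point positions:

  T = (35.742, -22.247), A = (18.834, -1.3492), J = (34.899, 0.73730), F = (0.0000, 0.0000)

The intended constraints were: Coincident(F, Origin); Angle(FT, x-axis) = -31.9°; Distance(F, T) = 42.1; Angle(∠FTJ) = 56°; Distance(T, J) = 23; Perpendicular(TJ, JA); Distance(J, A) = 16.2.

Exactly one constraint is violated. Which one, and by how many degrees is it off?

Perpendicular(TJ, JA) — off by 5.30°.

F = (0.00, 0.00) ✓; FT at -31.90° ✓; |FT| = 42.10 ✓; ∠FTJ = 56.00° ✓; |TJ| = 23.00 ✓; ∠(TJ, JA) = 95.30° ✗; |JA| = 16.20 ✓.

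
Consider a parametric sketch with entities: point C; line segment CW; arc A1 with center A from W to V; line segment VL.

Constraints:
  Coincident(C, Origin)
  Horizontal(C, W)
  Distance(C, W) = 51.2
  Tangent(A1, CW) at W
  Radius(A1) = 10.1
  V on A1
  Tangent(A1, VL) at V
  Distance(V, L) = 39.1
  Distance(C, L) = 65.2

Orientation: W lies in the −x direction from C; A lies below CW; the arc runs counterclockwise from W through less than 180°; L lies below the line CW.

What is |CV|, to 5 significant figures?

61.963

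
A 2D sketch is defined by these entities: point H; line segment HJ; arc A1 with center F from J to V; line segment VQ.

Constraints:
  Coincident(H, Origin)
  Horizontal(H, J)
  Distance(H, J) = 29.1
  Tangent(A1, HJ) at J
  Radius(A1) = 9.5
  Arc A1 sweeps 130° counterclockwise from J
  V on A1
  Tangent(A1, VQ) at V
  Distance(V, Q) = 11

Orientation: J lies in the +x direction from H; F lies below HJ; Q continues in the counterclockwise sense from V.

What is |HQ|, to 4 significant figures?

37.58

On A1, J sits at bearing 90° from F; a 130° counterclockwise sweep puts V at bearing 220°, so V = F + 9.5·(cos 220°, sin 220°) = (21.82, -15.61). The tangent condition forces FV to be normal to VQ, so VQ runs along (−sin 220°, cos 220°); with |VQ| = 11.0, Q = (28.89, -24.03). Then |HQ| = |Q − H| = 37.58.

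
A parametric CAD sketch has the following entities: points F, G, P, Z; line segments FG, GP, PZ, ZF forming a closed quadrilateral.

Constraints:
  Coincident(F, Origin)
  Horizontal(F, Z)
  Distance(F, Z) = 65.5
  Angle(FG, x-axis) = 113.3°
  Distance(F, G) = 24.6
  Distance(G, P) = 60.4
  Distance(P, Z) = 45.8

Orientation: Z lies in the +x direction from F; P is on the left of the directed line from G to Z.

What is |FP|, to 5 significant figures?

63.417

F is at the origin; FZ is horizontal with |FZ| = 65.5 and Z in +x, so Z = (65.5, 0). FG runs at 113.3° with |FG| = 24.6, so G = (-9.7304, 22.594). P is determined by |GP| = 60.4 and |PZ| = 45.8 together: it lies at the intersection of circle(G, 60.4) and circle(Z, 45.8). With |GZ| = 78.550, the foot of the radical line on GZ is 49.145 from G and the perpendicular offset is √(60.4² − 49.145²) = 35.114. Taking the left-of-GZ solution: P = (47.437, 42.088).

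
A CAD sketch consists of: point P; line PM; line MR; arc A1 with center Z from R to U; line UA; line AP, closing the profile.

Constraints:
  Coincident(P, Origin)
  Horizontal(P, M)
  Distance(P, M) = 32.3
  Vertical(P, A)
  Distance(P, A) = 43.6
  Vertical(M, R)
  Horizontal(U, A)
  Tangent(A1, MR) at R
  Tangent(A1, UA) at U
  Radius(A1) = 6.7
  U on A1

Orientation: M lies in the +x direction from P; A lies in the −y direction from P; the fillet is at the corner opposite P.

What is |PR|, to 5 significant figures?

49.040

P is at the origin; PM is horizontal with |PM| = 32.3 and M on the +x side, so M = (32.300, 0.0000). PA is vertical with |PA| = 43.6 and A on the −y side, so A = (0.0000, -43.600). The virtual corner opposite P is at (32.300, -43.600). Since A1 is tangent to MR there, ZR ⟂ MR and since A1 is tangent to UA there, ZU ⟂ UA, with radius 6.7, so the center Z sits 6.7 in from both sides at Z = (25.600, -36.900). That places the tangent points at R = (32.300, -36.900) on MR and U = (25.600, -43.600) on UA. Then |PR| = |R − P| = 49.040.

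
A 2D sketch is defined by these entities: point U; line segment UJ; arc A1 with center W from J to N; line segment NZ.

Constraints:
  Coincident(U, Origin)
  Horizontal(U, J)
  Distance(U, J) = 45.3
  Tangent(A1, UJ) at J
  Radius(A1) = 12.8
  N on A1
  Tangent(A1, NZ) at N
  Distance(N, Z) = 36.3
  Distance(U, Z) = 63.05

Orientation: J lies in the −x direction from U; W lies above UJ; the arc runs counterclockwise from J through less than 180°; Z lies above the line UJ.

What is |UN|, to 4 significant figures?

35.74

U is at the origin; U and J share the same y with |UJ| = 45.3 and J on the −x side, so J = (-45.30, 0.000). Tangency of A1 to UJ means the radius WJ is perpendicular to UJ, so W = J + (0, 12.8) = (-45.30, 12.80). Since WN ⟂ NZ (tangency), |WZ| = √(12.8² + 36.3²) = 38.49 regardless of where N sits on A1. So Z lies on both circle(U, 63.05) and circle(W, 38.49); the above-UJ intersection is Z = (-37.70, 50.53). N is the foot of the tangent from Z: N = (-32.63, 14.59).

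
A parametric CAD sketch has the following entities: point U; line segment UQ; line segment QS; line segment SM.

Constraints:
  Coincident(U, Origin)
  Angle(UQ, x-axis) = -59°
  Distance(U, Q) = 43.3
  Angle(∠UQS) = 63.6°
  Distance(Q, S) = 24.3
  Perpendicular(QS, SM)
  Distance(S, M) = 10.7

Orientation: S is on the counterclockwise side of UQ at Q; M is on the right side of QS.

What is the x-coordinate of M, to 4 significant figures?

44.41

U is at the origin; UQ runs at -59.0° with length 43.3, so Q = 43.3·(cos -59.0°, sin -59.0°) = (22.30, -37.12). ∠UQS = 63.6°, so QS runs at -59.0° + (180° − 63.6°) = 57.40° from the x-axis; with |QS| = 24.3, S = Q + 24.3·(cos 57.40°, sin 57.40°) = (35.39, -16.64). QS is perpendicular to SM; with |SM| = 10.7 on the right of QS, M = S + 10.7·(0.8425, -0.5388) = (44.41, -22.41). So M.x = 44.41.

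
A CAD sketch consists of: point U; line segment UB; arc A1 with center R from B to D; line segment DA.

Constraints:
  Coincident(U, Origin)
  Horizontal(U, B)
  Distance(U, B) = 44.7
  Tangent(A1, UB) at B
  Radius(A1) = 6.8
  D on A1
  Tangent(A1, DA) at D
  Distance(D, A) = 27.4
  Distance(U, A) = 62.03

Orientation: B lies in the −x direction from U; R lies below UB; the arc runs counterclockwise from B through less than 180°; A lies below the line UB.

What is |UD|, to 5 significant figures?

51.937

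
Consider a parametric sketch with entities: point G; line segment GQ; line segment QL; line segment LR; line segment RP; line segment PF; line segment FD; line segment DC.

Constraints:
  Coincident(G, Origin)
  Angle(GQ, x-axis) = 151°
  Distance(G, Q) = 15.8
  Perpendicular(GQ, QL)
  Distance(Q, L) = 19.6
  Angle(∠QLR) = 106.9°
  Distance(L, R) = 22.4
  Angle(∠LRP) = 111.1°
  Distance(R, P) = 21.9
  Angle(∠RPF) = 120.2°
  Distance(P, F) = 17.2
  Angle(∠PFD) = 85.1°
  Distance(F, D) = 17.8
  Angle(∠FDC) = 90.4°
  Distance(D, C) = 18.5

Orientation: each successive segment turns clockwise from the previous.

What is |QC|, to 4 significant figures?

27.18

G is at the origin; GQ runs at 151.0° with length 15.8, so Q = (-13.82, 7.660). GQ ⟂ QL, so QL runs at 61.00°; with |QL| = 19.6, L = (-4.317, 24.80). ∠QLR = 106.9° gives LR at -12.10° from the x-axis; with |LR| = 22.4, R = (17.59, 20.11). ∠LRP = 111.1° gives RP at -81.00° from the x-axis; with |RP| = 21.9, P = (21.01, -1.523). ∠RPF = 120.2° gives PF at -140.8° from the x-axis; with |PF| = 17.2, F = (7.682, -12.39). ∠PFD = 85.1° gives FD at 124.3° from the x-axis; with |FD| = 17.8, D = (-2.348, 2.310). ∠FDC = 90.4° gives DC at 34.70° from the x-axis; with |DC| = 18.5, C = (12.86, 12.84). Then |QC| = |C − Q| = 27.18.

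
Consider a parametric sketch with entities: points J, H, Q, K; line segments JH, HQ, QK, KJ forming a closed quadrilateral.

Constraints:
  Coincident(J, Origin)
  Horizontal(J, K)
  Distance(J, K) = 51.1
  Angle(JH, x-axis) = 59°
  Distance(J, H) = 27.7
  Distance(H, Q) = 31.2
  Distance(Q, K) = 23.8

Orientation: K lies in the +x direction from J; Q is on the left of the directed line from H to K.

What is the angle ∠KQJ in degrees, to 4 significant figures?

76.75°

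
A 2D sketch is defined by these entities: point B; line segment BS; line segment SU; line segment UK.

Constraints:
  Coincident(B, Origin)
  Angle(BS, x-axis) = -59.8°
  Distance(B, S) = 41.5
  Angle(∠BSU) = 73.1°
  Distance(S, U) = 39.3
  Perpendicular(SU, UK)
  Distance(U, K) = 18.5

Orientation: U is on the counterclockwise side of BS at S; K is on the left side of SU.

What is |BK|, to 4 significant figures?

34.52

B is at the origin; BS runs at -59.8° with length 41.5, so S = 41.5·(cos -59.8°, sin -59.8°) = (20.88, -35.87). ∠BSU = 73.1°, so SU runs at -59.8° + (180° − 73.1°) = 47.10° from the x-axis; with |SU| = 39.3, U = S + 39.3·(cos 47.10°, sin 47.10°) = (47.63, -7.078). SU ⟂ UK; with |UK| = 18.5 on the left of SU, K = U + 18.5·(-0.7325, 0.6807) = (34.08, 5.515). Then |BK| = |K − B| = 34.52.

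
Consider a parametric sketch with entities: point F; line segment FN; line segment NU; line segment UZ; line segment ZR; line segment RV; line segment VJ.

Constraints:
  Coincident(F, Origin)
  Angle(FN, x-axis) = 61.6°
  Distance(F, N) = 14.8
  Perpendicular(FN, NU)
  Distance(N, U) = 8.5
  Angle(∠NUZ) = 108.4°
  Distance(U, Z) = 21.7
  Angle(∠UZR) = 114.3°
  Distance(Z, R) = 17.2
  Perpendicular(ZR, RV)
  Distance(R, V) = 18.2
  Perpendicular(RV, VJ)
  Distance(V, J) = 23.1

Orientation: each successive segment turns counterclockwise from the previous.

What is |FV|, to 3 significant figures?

10.5

∠UZR = 114.3° gives ZR at -71.1° from the x-axis; with |ZR| = 17.2, R = (-10.7, -14.1). ZR ⟂ RV, so RV runs at 18.9°; with |RV| = 18.2, V = (6.53, -8.17). Then |FV| = |V − F| = 10.5.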